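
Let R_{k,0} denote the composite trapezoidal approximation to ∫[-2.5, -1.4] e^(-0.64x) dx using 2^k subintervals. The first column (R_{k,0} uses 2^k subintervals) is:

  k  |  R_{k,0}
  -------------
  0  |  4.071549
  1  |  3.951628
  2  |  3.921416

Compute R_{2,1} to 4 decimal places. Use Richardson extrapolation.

Richardson extrapolation on the trapezoidal column (denominator 4−1=3):
R_{2,1} = 3.921416 + (3.921416 − 3.951628)/3 = 3.911345

3.9113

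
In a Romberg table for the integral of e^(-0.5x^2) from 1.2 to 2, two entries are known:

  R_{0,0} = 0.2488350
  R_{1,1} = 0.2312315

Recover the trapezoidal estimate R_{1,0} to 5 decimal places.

0.23563

From R_{1,1} = (4·R_{1,0} − R_{0,0})/3, solve for R_{1,0}:
4·R_{1,0} = 3·0.2312315 + 0.2488350 = 0.9425295
R_{1,0} = 0.2356324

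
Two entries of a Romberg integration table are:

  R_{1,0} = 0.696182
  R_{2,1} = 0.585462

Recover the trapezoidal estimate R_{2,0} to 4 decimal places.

From R_{2,1} = (4·R_{2,0} − R_{1,0})/3, solve for R_{2,0}:
4·R_{2,0} = 3·0.585462 + 0.696182 = 2.452568
R_{2,0} = 0.613142

0.6131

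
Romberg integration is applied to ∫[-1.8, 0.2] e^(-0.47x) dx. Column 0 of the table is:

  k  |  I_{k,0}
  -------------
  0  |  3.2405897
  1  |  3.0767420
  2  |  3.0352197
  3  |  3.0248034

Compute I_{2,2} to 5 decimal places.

Richardson extrapolation on the trapezoidal column (denominator 4−1=3):
I_{1,1} = 3.0767420 + (3.0767420 − 3.2405897)/3 = 3.0221261
I_{2,1} = 3.0352197 + (3.0352197 − 3.0767420)/3 = 3.0213789
I_{2,2} = (16·3.0213789 − 3.0221261) / 15 = 3.0213291

3.02133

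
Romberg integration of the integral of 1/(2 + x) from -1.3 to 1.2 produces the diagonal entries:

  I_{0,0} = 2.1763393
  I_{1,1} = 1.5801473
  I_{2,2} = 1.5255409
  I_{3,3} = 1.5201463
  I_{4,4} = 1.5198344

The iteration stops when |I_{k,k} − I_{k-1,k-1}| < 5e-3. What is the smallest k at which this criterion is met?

k = 4

|I_{1,1} − I_{0,0}| = 0.5961920 ≥ 5e-3
|I_{2,2} − I_{1,1}| = 0.0546064 ≥ 5e-3
|I_{3,3} − I_{2,2}| = 0.0053946 ≥ 5e-3
|I_{4,4} − I_{3,3}| = 0.0003119 < 5e-3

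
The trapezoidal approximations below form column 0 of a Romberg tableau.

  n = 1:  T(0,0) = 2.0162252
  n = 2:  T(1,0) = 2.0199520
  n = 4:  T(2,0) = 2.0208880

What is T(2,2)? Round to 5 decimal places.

T(1,1) = 2.0199520 + (2.0199520 − 2.0162252)/3 = 2.0211943
T(2,1) = 2.0208880 + (2.0208880 − 2.0199520)/3 = 2.0212000
T(2,2) = (16·2.0212000 − 2.0211943) / 15 = 2.0212004

2.02120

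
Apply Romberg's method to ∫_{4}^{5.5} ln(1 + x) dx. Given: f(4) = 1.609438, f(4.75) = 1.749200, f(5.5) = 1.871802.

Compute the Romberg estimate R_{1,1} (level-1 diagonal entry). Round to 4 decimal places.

R_{0,0} (trapezoid, 1 panel, h=1.5000): 2.610930
R_{1,0} (trapezoid, 2 panels, h=0.7500): 2.617365
R_{1,1} = 2.617365 + (2.617365 − 2.610930)/3 = 2.619510

2.6195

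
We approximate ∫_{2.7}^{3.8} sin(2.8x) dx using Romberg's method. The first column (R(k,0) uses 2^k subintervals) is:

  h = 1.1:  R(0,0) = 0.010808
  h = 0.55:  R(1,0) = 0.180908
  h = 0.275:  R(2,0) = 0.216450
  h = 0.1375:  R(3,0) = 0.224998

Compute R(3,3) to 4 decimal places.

0.2278

Richardson extrapolation on the trapezoidal column (denominator 4−1=3):
R(1,1) = (4·0.180908 − 0.010808) / 3 = 0.237608
R(2,1) = (4·0.216450 − 0.180908) / 3 = 0.228297
R(3,1) = (4·0.224998 − 0.216450) / 3 = 0.227847
R(2,2) = (16·0.228297 − 0.237608) / 15 = 0.227676
R(3,2) = 0.227847 + (0.227847 − 0.228297)/15 = 0.227817
R(3,3) = (64·0.227817 − 0.227676) / 63 = 0.227819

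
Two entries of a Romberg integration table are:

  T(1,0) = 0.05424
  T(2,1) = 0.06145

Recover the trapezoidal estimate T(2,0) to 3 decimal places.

From T(2,1) = (4·T(2,0) − T(1,0))/3, solve for T(2,0):
4·T(2,0) = 3·0.06145 + 0.05424 = 0.23859
T(2,0) = 0.05965

0.060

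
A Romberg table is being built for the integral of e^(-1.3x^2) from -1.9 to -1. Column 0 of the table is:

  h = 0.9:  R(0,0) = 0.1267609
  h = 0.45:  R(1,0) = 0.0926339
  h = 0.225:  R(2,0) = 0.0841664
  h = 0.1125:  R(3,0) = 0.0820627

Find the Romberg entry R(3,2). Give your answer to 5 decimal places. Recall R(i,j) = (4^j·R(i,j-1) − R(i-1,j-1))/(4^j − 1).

0.08136

R(2,1) = (4·0.0841664 − 0.0926339) / 3 = 0.0813439
R(3,1) = (4·0.0820627 − 0.0841664) / 3 = 0.0813615
R(3,2) = 0.0813615 + (0.0813615 − 0.0813439)/15 = 0.0813627
(Column j=1 coincides with Simpson's rule on the same nodes.)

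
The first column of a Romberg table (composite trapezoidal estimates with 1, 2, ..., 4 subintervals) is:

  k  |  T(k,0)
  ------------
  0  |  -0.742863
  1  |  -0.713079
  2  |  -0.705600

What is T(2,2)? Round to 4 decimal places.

T(1,1) = (4·(-0.713079) − (-0.742863)) / 3 = -0.703151
T(2,1) = (4·(-0.705600) − (-0.713079)) / 3 = -0.703107
T(2,2) = -0.703107 + (-0.703107 − (-0.703151))/15 = -0.703104

-0.7031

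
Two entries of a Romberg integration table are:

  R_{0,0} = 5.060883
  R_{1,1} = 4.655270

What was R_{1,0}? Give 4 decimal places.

4.7567

From R_{1,1} = (4·R_{1,0} − R_{0,0})/3, solve for R_{1,0}:
4·R_{1,0} = 3·4.655270 + 5.060883 = 19.026693
R_{1,0} = 4.756673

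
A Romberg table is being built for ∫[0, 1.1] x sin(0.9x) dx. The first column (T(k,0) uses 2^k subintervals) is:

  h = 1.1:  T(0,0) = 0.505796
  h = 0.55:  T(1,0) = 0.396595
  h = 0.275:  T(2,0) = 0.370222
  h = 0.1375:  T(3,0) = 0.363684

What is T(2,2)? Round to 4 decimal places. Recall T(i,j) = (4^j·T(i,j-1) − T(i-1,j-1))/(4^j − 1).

0.3615

Richardson extrapolation on the trapezoidal column (denominator 4−1=3):
T(1,1) = (4·0.396595 − 0.505796) / 3 = 0.360195
T(2,1) = 0.370222 + (0.370222 − 0.396595)/3 = 0.361431
T(2,2) = 0.361431 + (0.361431 − 0.360195)/15 = 0.361513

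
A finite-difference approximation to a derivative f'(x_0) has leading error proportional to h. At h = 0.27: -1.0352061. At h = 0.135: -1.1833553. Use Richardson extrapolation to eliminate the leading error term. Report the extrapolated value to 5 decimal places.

-1.33150

The leading error scales as h; refining by a factor of 2 reduces it by 2^1 = 2.
Extrapolated value = (2·A(h/2) − A(h)) / (2 − 1)
= (2·(-1.1833553) − (-1.0352061)) / 1
= -1.3315045 / 1 = -1.3315045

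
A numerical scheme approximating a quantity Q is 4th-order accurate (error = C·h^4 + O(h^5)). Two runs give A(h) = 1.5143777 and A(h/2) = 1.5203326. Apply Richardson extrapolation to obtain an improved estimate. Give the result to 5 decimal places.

Extrapolated value = (16·A(h/2) − A(h)) / (16 − 1)
= (16·1.5203326 − 1.5143777) / 15
= 22.8109439 / 15 = 1.5207296

1.52073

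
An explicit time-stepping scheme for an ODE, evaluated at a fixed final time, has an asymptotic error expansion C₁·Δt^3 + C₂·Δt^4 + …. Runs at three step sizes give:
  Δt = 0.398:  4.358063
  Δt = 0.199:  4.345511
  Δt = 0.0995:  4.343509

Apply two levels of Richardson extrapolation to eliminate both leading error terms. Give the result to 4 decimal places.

First eliminate the Δt^3 term (factor 2^3 = 8):
  B₁ = (8·4.345511 − 4.358063)/7 = 4.343718
  B₂ = (8·4.343509 − 4.345511)/7 = 4.343223
Then eliminate the Δt^4 term (factor 2^4 = 16):
  (16·4.343223 − 4.343718)/15 = 4.343190

4.3432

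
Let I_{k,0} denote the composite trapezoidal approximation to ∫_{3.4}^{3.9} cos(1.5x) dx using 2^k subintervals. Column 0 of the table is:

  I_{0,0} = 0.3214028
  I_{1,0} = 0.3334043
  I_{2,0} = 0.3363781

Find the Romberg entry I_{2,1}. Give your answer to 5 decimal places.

Richardson extrapolation on the trapezoidal column (denominator 4−1=3):
I_{2,1} = (4·0.3363781 − 0.3334043) / 3 = 0.3373694

0.33737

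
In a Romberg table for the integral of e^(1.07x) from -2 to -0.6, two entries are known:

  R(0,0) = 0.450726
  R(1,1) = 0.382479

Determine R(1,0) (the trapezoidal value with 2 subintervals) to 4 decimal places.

0.3995

From R(1,1) = (4·R(1,0) − R(0,0))/3, solve for R(1,0):
4·R(1,0) = 3·0.382479 + 0.450726 = 1.598163
R(1,0) = 0.399541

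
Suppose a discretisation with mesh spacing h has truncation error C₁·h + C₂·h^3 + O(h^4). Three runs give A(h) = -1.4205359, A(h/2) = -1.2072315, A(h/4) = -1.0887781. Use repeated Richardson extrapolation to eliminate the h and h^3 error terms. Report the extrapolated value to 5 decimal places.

-0.96695

First eliminate the h term (factor 2^1 = 2):
  B₁ = (2·(-1.2072315) − (-1.4205359))/1 = -0.9939271
  B₂ = (2·(-1.0887781) − (-1.2072315))/1 = -0.9703247
Then eliminate the h^3 term (factor 2^3 = 8):
  (8·(-0.9703247) − (-0.9939271))/7 = -0.9669529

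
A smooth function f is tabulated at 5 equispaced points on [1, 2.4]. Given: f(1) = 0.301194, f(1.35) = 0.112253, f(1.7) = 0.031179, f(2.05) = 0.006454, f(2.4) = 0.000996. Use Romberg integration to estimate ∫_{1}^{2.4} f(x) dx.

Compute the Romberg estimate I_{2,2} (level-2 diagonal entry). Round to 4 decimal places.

I_{0,0} (trapezoid, 1 panel, h=1.4000): 0.211533
I_{1,0} (trapezoid, 2 panels, h=0.7000): 0.127592
I_{2,0} (trapezoid, 4 panels, h=0.3500): 0.105343
I_{1,1} = 0.127592 + (0.127592 − 0.211533)/3 = 0.099612
I_{2,1} = 0.105343 + (0.105343 − 0.127592)/3 = 0.097927
I_{2,2} = 0.097927 + (0.097927 − 0.099612)/15 = 0.097815

0.0978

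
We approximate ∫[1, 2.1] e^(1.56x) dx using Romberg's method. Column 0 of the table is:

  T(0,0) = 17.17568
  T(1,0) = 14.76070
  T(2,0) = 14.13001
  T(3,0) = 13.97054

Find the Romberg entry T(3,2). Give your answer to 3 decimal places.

13.917

T(2,1) = 14.13001 + (14.13001 − 14.76070)/3 = 13.91978
T(3,1) = (4·13.97054 − 14.13001) / 3 = 13.91738
T(3,2) = (16·13.91738 − 13.91978) / 15 = 13.91722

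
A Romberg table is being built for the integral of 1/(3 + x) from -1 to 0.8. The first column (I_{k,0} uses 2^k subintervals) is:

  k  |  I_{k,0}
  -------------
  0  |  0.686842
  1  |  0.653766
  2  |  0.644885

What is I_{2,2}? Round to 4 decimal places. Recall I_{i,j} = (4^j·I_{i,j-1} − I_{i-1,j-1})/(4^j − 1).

0.6419

Richardson extrapolation on the trapezoidal column (denominator 4−1=3):
I_{1,1} = 0.653766 + (0.653766 − 0.686842)/3 = 0.642741
I_{2,1} = (4·0.644885 − 0.653766) / 3 = 0.641925
I_{2,2} = 0.641925 + (0.641925 − 0.642741)/15 = 0.641871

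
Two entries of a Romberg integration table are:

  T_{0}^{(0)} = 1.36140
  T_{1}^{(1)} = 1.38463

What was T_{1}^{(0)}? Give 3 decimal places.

1.379

From T_{1}^{(1)} = (4·T_{1}^{(0)} − T_{0}^{(0)})/3, solve for T_{1}^{(0)}:
4·T_{1}^{(0)} = 3·1.38463 + 1.36140 = 5.51529
T_{1}^{(0)} = 1.37882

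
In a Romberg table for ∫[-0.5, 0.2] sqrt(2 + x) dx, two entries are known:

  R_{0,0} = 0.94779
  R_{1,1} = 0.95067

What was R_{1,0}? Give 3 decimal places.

0.950

From R_{1,1} = (4·R_{1,0} − R_{0,0})/3, solve for R_{1,0}:
4·R_{1,0} = 3·0.95067 + 0.94779 = 3.79980
R_{1,0} = 0.94995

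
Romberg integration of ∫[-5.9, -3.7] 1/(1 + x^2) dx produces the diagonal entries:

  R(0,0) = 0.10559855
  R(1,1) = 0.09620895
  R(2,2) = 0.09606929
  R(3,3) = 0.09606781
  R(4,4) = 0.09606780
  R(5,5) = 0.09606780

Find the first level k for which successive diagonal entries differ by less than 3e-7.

k = 4

|R(1,1) − R(0,0)| = 0.00938960 ≥ 3e-7
|R(2,2) − R(1,1)| = 0.00013966 ≥ 3e-7
|R(3,3) − R(2,2)| = 0.00000148 ≥ 3e-7
|R(4,4) − R(3,3)| = 0.00000001 < 3e-7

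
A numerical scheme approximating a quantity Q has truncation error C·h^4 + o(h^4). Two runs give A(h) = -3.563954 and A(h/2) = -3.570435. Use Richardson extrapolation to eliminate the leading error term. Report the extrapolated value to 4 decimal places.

Extrapolated value = (16·A(h/2) − A(h)) / (16 − 1)
= (16·(-3.570435) − (-3.563954)) / 15
= -53.563006 / 15 = -3.570867

-3.5709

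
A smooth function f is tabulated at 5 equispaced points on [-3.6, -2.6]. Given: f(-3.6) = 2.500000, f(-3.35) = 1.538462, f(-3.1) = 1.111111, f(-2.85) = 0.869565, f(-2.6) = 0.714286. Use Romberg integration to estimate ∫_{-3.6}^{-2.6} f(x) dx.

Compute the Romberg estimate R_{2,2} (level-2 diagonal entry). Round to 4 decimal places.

1.2543

R_{0,0} (trapezoid, 1 panel, h=1.0000): 1.607143
R_{1,0} (trapezoid, 2 panels, h=0.5000): 1.359127
R_{2,0} (trapezoid, 4 panels, h=0.2500): 1.281570
R_{1,1} = 1.359127 + (1.359127 − 1.607143)/3 = 1.276455
R_{2,1} = 1.281570 + (1.281570 − 1.359127)/3 = 1.255718
R_{2,2} = 1.255718 + (1.255718 − 1.276455)/15 = 1.254336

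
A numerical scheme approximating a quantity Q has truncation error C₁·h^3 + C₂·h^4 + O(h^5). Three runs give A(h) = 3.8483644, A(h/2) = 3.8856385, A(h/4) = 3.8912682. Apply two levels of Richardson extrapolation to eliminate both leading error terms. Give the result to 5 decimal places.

3.89215

First eliminate the h^3 term (factor 2^3 = 8):
  B₁ = (8·3.8856385 − 3.8483644)/7 = 3.8909634
  B₂ = (8·3.8912682 − 3.8856385)/7 = 3.8920724
Then eliminate the h^4 term (factor 2^4 = 16):
  (16·3.8920724 − 3.8909634)/15 = 3.8921463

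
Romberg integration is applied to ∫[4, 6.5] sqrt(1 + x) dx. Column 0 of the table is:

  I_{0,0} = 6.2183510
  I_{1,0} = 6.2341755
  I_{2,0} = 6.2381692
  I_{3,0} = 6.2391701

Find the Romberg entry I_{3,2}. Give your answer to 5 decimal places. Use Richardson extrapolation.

6.23950

Richardson extrapolation on the trapezoidal column (denominator 4−1=3):
I_{2,1} = (4·6.2381692 − 6.2341755) / 3 = 6.2395004
I_{3,1} = 6.2391701 + (6.2391701 − 6.2381692)/3 = 6.2395037
I_{3,2} = 6.2395037 + (6.2395037 − 6.2395004)/15 = 6.2395039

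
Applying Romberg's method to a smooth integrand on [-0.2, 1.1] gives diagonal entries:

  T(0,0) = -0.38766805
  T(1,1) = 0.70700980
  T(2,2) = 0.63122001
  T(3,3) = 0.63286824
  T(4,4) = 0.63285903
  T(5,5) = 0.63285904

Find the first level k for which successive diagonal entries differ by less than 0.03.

|T(1,1) − T(0,0)| = 1.09467785 ≥ 0.03
|T(2,2) − T(1,1)| = 0.07578979 ≥ 0.03
|T(3,3) − T(2,2)| = 0.00164823 < 0.03

k = 3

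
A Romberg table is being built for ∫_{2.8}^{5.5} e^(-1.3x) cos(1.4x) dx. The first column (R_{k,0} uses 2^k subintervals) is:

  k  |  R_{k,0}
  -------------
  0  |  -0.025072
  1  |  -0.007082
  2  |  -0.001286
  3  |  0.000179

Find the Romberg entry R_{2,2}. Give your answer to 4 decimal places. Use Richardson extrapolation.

Richardson extrapolation on the trapezoidal column (denominator 4−1=3):
R_{1,1} = (4·(-0.007082) − (-0.025072)) / 3 = -0.001085
R_{2,1} = -0.001286 + (-0.001286 − (-0.007082))/3 = 0.000646
R_{2,2} = 0.000646 + (0.000646 − (-0.001085))/15 = 0.000761

0.0008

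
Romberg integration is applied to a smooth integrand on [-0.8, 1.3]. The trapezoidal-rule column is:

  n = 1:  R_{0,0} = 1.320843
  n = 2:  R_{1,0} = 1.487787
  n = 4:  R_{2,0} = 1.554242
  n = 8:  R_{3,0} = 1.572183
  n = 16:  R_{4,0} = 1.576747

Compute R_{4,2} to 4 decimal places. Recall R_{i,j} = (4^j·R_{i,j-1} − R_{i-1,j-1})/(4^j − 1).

1.5783

R_{3,1} = 1.572183 + (1.572183 − 1.554242)/3 = 1.578163
R_{4,1} = (4·1.576747 − 1.572183) / 3 = 1.578268
R_{4,2} = 1.578268 + (1.578268 − 1.578163)/15 = 1.578275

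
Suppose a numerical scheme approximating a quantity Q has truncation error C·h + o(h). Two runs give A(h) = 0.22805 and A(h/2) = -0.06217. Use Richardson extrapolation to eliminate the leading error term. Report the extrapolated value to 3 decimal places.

The leading error scales as h; refining by a factor of 2 reduces it by 2^1 = 2.
Extrapolated value = (2·A(h/2) − A(h)) / (2 − 1)
= (2·(-0.06217) − 0.22805) / 1
= -0.35239 / 1 = -0.35239

-0.352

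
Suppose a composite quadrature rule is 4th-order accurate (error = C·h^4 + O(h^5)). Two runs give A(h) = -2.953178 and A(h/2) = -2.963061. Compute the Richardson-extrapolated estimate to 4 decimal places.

The leading error scales as h^4; refining by a factor of 2 reduces it by 2^4 = 16.
Extrapolated value = (16·A(h/2) − A(h)) / (16 − 1)
= (16·(-2.963061) − (-2.953178)) / 15
= -44.455798 / 15 = -2.963720

-2.9637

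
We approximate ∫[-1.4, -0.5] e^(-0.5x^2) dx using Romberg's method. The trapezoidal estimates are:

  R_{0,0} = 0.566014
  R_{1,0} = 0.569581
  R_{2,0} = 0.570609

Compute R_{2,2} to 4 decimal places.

R_{1,1} = (4·0.569581 − 0.566014) / 3 = 0.570770
R_{2,1} = 0.570609 + (0.570609 − 0.569581)/3 = 0.570952
R_{2,2} = 0.570952 + (0.570952 − 0.570770)/15 = 0.570964

0.5710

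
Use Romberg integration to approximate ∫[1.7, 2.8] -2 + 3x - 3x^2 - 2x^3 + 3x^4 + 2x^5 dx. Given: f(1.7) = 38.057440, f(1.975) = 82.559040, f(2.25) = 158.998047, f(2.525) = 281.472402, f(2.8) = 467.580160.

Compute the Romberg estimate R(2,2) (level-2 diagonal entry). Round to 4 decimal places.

208.9566

R(0,0) (trapezoid, 1 panel, h=1.1000): 278.100680
R(1,0) (trapezoid, 2 panels, h=0.5500): 226.499266
R(2,0) (trapezoid, 4 panels, h=0.2750): 213.358279
R(1,1) = 226.499266 + (226.499266 − 278.100680)/3 = 209.298795
R(2,1) = 213.358279 + (213.358279 − 226.499266)/3 = 208.977950
R(2,2) = 208.977950 + (208.977950 − 209.298795)/15 = 208.956560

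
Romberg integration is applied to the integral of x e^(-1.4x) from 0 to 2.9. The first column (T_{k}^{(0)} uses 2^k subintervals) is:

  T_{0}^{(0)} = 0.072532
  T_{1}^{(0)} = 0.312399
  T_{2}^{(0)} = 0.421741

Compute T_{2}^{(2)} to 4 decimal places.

0.4626

Richardson extrapolation on the trapezoidal column (denominator 4−1=3):
T_{1}^{(1)} = 0.312399 + (0.312399 − 0.072532)/3 = 0.392355
T_{2}^{(1)} = 0.421741 + (0.421741 − 0.312399)/3 = 0.458188
T_{2}^{(2)} = (16·0.458188 − 0.392355) / 15 = 0.462577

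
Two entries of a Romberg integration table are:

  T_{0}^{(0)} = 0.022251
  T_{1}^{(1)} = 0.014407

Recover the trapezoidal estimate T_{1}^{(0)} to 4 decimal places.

0.0164

From T_{1}^{(1)} = (4·T_{1}^{(0)} − T_{0}^{(0)})/3, solve for T_{1}^{(0)}:
4·T_{1}^{(0)} = 3·0.014407 + 0.022251 = 0.065472
T_{1}^{(0)} = 0.016368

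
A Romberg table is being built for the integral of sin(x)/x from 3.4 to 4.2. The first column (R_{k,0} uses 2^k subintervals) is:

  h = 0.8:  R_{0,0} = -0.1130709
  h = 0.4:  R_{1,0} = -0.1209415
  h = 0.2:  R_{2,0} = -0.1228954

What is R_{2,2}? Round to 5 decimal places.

R_{1,1} = (4·(-0.1209415) − (-0.1130709)) / 3 = -0.1235650
R_{2,1} = -0.1228954 + (-0.1228954 − (-0.1209415))/3 = -0.1235467
R_{2,2} = -0.1235467 + (-0.1235467 − (-0.1235650))/15 = -0.1235455

-0.12355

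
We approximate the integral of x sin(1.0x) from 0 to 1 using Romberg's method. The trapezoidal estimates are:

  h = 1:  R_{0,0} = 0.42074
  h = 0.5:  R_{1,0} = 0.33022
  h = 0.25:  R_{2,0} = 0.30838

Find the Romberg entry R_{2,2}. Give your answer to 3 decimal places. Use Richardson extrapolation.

0.301

Richardson extrapolation on the trapezoidal column (denominator 4−1=3):
R_{1,1} = 0.33022 + (0.33022 − 0.42074)/3 = 0.30005
R_{2,1} = 0.30838 + (0.30838 − 0.33022)/3 = 0.30110
R_{2,2} = 0.30110 + (0.30110 − 0.30005)/15 = 0.30117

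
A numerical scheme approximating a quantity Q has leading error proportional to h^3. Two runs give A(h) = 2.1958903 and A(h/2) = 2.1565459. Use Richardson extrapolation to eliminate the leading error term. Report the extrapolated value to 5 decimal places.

2.15093

The leading error scales as h^3; refining by a factor of 2 reduces it by 2^3 = 8.
Extrapolated value = (8·A(h/2) − A(h)) / (8 − 1)
= (8·2.1565459 − 2.1958903) / 7
= 15.0564769 / 7 = 2.1509253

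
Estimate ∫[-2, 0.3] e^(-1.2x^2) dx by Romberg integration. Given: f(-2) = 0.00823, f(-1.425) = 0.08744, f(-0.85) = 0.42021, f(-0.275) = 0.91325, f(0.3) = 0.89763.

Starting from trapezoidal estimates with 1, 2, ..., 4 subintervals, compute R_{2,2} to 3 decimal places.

1.109

R_{0,0} (trapezoid, 1 panel, h=2.3000): 1.04174
R_{1,0} (trapezoid, 2 panels, h=1.1500): 1.00411
R_{2,0} (trapezoid, 4 panels, h=0.5750): 1.07745
R_{1,1} = 1.00411 + (1.00411 − 1.04174)/3 = 0.99157
R_{2,1} = 1.07745 + (1.07745 − 1.00411)/3 = 1.10190
R_{2,2} = 1.10190 + (1.10190 − 0.99157)/15 = 1.10926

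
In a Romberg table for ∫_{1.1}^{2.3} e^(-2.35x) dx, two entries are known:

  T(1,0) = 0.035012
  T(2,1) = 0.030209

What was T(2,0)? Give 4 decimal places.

From T(2,1) = (4·T(2,0) − T(1,0))/3, solve for T(2,0):
4·T(2,0) = 3·0.030209 + 0.035012 = 0.125639
T(2,0) = 0.031410

0.0314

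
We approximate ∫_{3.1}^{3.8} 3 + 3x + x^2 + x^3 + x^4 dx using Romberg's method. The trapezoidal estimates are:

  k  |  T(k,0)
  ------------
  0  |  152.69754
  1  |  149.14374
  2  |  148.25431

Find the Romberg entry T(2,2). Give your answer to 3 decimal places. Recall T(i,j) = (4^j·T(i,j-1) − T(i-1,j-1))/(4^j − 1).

147.958

T(1,1) = (4·149.14374 − 152.69754) / 3 = 147.95914
T(2,1) = (4·148.25431 − 149.14374) / 3 = 147.95783
T(2,2) = (16·147.95783 − 147.95914) / 15 = 147.95774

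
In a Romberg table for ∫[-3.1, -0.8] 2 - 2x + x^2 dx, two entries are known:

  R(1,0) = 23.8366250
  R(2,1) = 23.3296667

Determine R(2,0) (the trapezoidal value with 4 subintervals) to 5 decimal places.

From R(2,1) = (4·R(2,0) − R(1,0))/3, solve for R(2,0):
4·R(2,0) = 3·23.3296667 + 23.8366250 = 93.8256251
R(2,0) = 23.4564063

23.45641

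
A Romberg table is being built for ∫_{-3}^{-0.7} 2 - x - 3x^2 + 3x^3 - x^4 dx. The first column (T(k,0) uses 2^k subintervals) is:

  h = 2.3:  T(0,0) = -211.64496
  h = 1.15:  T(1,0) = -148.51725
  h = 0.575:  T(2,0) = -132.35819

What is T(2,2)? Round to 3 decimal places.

-126.938

T(1,1) = (4·(-148.51725) − (-211.64496)) / 3 = -127.47468
T(2,1) = (4·(-132.35819) − (-148.51725)) / 3 = -126.97184
T(2,2) = (16·(-126.97184) − (-127.47468)) / 15 = -126.93832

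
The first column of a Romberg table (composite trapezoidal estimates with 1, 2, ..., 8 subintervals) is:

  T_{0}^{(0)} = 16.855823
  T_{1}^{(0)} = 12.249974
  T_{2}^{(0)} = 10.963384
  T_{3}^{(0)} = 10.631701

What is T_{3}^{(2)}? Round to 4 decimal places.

10.5202

Richardson extrapolation on the trapezoidal column (denominator 4−1=3):
T_{2}^{(1)} = (4·10.963384 − 12.249974) / 3 = 10.534521
T_{3}^{(1)} = (4·10.631701 − 10.963384) / 3 = 10.521140
T_{3}^{(2)} = (16·10.521140 − 10.534521) / 15 = 10.520248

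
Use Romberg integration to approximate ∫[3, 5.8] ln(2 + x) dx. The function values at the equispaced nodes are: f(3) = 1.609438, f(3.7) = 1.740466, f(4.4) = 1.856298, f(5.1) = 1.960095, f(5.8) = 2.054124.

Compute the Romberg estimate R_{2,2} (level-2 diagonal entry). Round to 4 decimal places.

R_{0,0} (trapezoid, 1 panel, h=2.8000): 5.128987
R_{1,0} (trapezoid, 2 panels, h=1.4000): 5.163311
R_{2,0} (trapezoid, 4 panels, h=0.7000): 5.172048
R_{1,1} = 5.163311 + (5.163311 − 5.128987)/3 = 5.174752
R_{2,1} = 5.172048 + (5.172048 − 5.163311)/3 = 5.174960
R_{2,2} = 5.174960 + (5.174960 − 5.174752)/15 = 5.174974

5.1750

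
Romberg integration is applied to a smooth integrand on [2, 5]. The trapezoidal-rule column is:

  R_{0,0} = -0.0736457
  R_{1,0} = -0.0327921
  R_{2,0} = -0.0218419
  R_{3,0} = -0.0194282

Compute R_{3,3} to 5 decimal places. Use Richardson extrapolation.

Richardson extrapolation on the trapezoidal column (denominator 4−1=3):
R_{1,1} = -0.0327921 + (-0.0327921 − (-0.0736457))/3 = -0.0191742
R_{2,1} = -0.0218419 + (-0.0218419 − (-0.0327921))/3 = -0.0181918
R_{3,1} = -0.0194282 + (-0.0194282 − (-0.0218419))/3 = -0.0186236
R_{2,2} = -0.0181918 + (-0.0181918 − (-0.0191742))/15 = -0.0181263
R_{3,2} = (16·(-0.0186236) − (-0.0181918)) / 15 = -0.0186524
R_{3,3} = -0.0186524 + (-0.0186524 − (-0.0181263))/63 = -0.0186608

-0.01866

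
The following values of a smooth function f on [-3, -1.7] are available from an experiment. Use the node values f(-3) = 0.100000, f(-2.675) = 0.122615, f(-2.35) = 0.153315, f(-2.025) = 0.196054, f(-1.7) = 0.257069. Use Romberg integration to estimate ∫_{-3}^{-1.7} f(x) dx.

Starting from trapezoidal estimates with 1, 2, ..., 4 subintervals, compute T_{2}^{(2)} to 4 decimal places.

T_{0}^{(0)} (trapezoid, 1 panel, h=1.3000): 0.232095
T_{1}^{(0)} (trapezoid, 2 panels, h=0.6500): 0.215702
T_{2}^{(0)} (trapezoid, 4 panels, h=0.3250): 0.211419
T_{1}^{(1)} = 0.215702 + (0.215702 − 0.232095)/3 = 0.210238
T_{2}^{(1)} = 0.211419 + (0.211419 − 0.215702)/3 = 0.209991
T_{2}^{(2)} = 0.209991 + (0.209991 − 0.210238)/15 = 0.209975

0.2100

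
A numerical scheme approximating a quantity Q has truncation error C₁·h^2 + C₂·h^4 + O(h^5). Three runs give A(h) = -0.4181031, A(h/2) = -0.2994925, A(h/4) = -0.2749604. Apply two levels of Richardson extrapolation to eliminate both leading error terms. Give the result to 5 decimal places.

-0.26724

First eliminate the h^2 term (factor 2^2 = 4):
  B₁ = (4·(-0.2994925) − (-0.4181031))/3 = -0.2599556
  B₂ = (4·(-0.2749604) − (-0.2994925))/3 = -0.2667830
Then eliminate the h^4 term (factor 2^4 = 16):
  (16·(-0.2667830) − (-0.2599556))/15 = -0.2672382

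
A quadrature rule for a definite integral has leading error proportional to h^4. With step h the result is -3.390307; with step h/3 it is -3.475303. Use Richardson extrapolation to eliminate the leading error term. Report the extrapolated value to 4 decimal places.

The leading error scales as h^4; refining by a factor of 3 reduces it by 3^4 = 81.
Extrapolated value = (81·A(h/3) − A(h)) / (81 − 1)
= (81·(-3.475303) − (-3.390307)) / 80
= -278.109236 / 80 = -3.476365

-3.4764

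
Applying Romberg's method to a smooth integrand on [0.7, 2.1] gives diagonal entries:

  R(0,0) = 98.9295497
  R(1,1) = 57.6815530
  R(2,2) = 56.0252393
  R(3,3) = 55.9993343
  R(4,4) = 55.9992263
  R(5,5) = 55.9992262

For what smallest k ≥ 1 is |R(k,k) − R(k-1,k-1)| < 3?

k = 2

|R(1,1) − R(0,0)| = 41.2479967 ≥ 3
|R(2,2) − R(1,1)| = 1.6563137 < 3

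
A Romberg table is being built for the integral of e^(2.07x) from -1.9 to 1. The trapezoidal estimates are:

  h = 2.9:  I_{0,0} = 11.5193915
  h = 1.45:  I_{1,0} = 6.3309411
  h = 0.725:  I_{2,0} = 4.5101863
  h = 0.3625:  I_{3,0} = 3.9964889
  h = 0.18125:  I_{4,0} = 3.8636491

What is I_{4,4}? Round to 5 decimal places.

I_{1,1} = (4·6.3309411 − 11.5193915) / 3 = 4.6014576
I_{2,1} = (4·4.5101863 − 6.3309411) / 3 = 3.9032680
I_{3,1} = 3.9964889 + (3.9964889 − 4.5101863)/3 = 3.8252564
I_{4,1} = 3.8636491 + (3.8636491 − 3.9964889)/3 = 3.8193692
I_{2,2} = (16·3.9032680 − 4.6014576) / 15 = 3.8567220
I_{3,2} = (16·3.8252564 − 3.9032680) / 15 = 3.8200556
I_{4,2} = (16·3.8193692 − 3.8252564) / 15 = 3.8189767
I_{3,3} = 3.8200556 + (3.8200556 − 3.8567220)/63 = 3.8194736
I_{4,3} = (64·3.8189767 − 3.8200556) / 63 = 3.8189596
I_{4,4} = (256·3.8189596 − 3.8194736) / 255 = 3.8189576

3.81896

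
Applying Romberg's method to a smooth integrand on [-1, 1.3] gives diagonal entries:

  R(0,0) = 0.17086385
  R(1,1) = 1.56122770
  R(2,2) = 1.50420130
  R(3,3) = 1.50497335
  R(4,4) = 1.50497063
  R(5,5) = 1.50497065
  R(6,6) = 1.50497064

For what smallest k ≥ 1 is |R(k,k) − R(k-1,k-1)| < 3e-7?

k = 5

|R(1,1) − R(0,0)| = 1.39036385 ≥ 3e-7
|R(2,2) − R(1,1)| = 0.05702640 ≥ 3e-7
|R(3,3) − R(2,2)| = 0.00077205 ≥ 3e-7
|R(4,4) − R(3,3)| = 0.00000272 ≥ 3e-7
|R(5,5) − R(4,4)| = 0.00000002 < 3e-7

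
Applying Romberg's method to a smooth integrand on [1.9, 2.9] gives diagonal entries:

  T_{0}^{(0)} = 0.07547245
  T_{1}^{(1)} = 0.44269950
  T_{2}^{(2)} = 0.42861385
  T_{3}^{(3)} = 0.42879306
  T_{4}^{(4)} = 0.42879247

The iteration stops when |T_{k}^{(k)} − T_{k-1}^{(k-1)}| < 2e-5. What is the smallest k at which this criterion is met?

|T_{1}^{(1)} − T_{0}^{(0)}| = 0.36722705 ≥ 2e-5
|T_{2}^{(2)} − T_{1}^{(1)}| = 0.01408565 ≥ 2e-5
|T_{3}^{(3)} − T_{2}^{(2)}| = 0.00017921 ≥ 2e-5
|T_{4}^{(4)} − T_{3}^{(3)}| = 0.00000059 < 2e-5

k = 4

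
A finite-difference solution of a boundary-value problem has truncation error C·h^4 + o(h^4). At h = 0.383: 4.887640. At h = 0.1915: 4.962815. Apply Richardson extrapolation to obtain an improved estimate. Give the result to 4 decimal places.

4.9678

Extrapolated value = (16·A(h/2) − A(h)) / (16 − 1)
= (16·4.962815 − 4.887640) / 15
= 74.517400 / 15 = 4.967827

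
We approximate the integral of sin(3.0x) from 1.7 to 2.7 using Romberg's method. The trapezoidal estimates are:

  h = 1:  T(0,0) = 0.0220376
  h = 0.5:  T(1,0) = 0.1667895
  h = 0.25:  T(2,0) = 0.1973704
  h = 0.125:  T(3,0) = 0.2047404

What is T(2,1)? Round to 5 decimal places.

0.20756

T(2,1) = 0.1973704 + (0.1973704 − 0.1667895)/3 = 0.2075640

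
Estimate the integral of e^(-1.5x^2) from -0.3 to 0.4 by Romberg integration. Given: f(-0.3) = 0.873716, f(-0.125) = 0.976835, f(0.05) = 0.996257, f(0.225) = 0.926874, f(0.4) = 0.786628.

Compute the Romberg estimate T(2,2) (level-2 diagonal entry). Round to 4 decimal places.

0.6572

T(0,0) (trapezoid, 1 panel, h=0.7000): 0.581120
T(1,0) (trapezoid, 2 panels, h=0.3500): 0.639250
T(2,0) (trapezoid, 4 panels, h=0.1750): 0.652774
T(1,1) = 0.639250 + (0.639250 − 0.581120)/3 = 0.658627
T(2,1) = 0.652774 + (0.652774 − 0.639250)/3 = 0.657282
T(2,2) = 0.657282 + (0.657282 − 0.658627)/15 = 0.657192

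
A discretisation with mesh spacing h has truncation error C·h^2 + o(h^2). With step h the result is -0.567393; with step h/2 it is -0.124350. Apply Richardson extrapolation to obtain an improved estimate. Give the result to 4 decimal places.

The leading error scales as h^2; refining by a factor of 2 reduces it by 2^2 = 4.
Extrapolated value = (4·A(h/2) − A(h)) / (4 − 1)
= (4·(-0.124350) − (-0.567393)) / 3
= 0.069993 / 3 = 0.023331

0.0233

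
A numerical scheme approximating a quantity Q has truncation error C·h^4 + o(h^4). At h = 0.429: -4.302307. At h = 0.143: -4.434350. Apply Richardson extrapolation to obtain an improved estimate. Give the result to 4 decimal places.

The leading error scales as h^4; refining by a factor of 3 reduces it by 3^4 = 81.
Extrapolated value = (81·A(h/3) − A(h)) / (81 − 1)
= (81·(-4.434350) − (-4.302307)) / 80
= -354.880043 / 80 = -4.436001

-4.4360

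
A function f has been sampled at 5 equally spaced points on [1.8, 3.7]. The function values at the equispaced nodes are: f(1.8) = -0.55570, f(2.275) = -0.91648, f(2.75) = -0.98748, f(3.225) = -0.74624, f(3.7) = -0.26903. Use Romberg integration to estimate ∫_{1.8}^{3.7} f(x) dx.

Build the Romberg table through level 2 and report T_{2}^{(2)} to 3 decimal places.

T_{0}^{(0)} (trapezoid, 1 panel, h=1.9000): -0.78349
T_{1}^{(0)} (trapezoid, 2 panels, h=0.9500): -1.32985
T_{2}^{(0)} (trapezoid, 4 panels, h=0.4750): -1.45472
T_{1}^{(1)} = -1.32985 + (-1.32985 − (-0.78349))/3 = -1.51197
T_{2}^{(1)} = -1.45472 + (-1.45472 − (-1.32985))/3 = -1.49634
T_{2}^{(2)} = -1.49634 + (-1.49634 − (-1.51197))/15 = -1.49530

-1.495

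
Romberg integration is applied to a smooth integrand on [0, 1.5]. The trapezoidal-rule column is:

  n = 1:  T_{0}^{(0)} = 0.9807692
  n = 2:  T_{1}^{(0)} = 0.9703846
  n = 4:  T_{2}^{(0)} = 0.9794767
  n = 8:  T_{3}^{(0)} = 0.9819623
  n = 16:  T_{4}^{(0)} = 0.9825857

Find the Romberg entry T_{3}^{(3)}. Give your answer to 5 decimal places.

0.98280

Richardson extrapolation on the trapezoidal column (denominator 4−1=3):
T_{1}^{(1)} = (4·0.9703846 − 0.9807692) / 3 = 0.9669231
T_{2}^{(1)} = 0.9794767 + (0.9794767 − 0.9703846)/3 = 0.9825074
T_{3}^{(1)} = 0.9819623 + (0.9819623 − 0.9794767)/3 = 0.9827908
T_{2}^{(2)} = 0.9825074 + (0.9825074 − 0.9669231)/15 = 0.9835464
T_{3}^{(2)} = (16·0.9827908 − 0.9825074) / 15 = 0.9828097
T_{3}^{(3)} = (64·0.9828097 − 0.9835464) / 63 = 0.9827980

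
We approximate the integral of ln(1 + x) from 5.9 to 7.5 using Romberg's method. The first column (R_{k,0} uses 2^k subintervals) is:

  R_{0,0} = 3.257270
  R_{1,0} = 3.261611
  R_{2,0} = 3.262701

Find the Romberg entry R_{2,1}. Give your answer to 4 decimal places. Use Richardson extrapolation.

R_{2,1} = 3.262701 + (3.262701 − 3.261611)/3 = 3.263064

3.2631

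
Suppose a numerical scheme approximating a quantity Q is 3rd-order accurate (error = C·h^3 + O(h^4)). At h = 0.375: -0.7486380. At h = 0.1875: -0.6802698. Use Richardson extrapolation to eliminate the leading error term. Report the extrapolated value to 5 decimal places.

-0.67050

The leading error scales as h^3; refining by a factor of 2 reduces it by 2^3 = 8.
Extrapolated value = (8·A(h/2) − A(h)) / (8 − 1)
= (8·(-0.6802698) − (-0.7486380)) / 7
= -4.6935204 / 7 = -0.6705029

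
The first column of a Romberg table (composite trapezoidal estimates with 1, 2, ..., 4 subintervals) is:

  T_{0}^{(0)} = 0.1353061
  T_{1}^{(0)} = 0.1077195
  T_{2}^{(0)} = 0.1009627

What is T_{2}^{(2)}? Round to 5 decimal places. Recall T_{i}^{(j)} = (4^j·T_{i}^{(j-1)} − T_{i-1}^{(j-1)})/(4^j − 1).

0.09872

Richardson extrapolation on the trapezoidal column (denominator 4−1=3):
T_{1}^{(1)} = (4·0.1077195 − 0.1353061) / 3 = 0.0985240
T_{2}^{(1)} = (4·0.1009627 − 0.1077195) / 3 = 0.0987104
T_{2}^{(2)} = 0.0987104 + (0.0987104 − 0.0985240)/15 = 0.0987228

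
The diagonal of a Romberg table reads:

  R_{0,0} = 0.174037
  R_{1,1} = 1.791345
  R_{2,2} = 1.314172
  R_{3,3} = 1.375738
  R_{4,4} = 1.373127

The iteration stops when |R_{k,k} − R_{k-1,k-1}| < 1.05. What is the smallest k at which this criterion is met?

k = 2

|R_{1,1} − R_{0,0}| = 1.617308 ≥ 1.05
|R_{2,2} − R_{1,1}| = 0.477173 < 1.05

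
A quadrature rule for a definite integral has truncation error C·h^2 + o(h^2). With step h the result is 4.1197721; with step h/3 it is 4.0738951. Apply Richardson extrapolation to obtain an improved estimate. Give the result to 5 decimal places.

The leading error scales as h^2; refining by a factor of 3 reduces it by 3^2 = 9.
Extrapolated value = (9·A(h/3) − A(h)) / (9 − 1)
= (9·4.0738951 − 4.1197721) / 8
= 32.5452838 / 8 = 4.0681605

4.06816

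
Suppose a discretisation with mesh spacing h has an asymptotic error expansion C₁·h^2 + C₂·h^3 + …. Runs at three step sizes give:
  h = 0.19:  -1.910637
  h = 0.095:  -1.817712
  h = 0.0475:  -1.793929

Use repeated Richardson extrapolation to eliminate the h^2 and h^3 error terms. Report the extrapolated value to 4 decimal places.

First eliminate the h^2 term (factor 2^2 = 4):
  B₁ = (4·(-1.817712) − (-1.910637))/3 = -1.786737
  B₂ = (4·(-1.793929) − (-1.817712))/3 = -1.786001
Then eliminate the h^3 term (factor 2^3 = 8):
  (8·(-1.786001) − (-1.786737))/7 = -1.785896

-1.7859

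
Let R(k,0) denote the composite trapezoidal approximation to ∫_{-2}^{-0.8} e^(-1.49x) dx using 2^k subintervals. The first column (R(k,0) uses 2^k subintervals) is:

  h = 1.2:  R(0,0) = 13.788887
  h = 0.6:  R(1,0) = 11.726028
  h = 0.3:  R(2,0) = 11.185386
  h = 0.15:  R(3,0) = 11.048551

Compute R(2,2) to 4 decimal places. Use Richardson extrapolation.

11.0030

R(1,1) = (4·11.726028 − 13.788887) / 3 = 11.038408
R(2,1) = 11.185386 + (11.185386 − 11.726028)/3 = 11.005172
R(2,2) = 11.005172 + (11.005172 − 11.038408)/15 = 11.002956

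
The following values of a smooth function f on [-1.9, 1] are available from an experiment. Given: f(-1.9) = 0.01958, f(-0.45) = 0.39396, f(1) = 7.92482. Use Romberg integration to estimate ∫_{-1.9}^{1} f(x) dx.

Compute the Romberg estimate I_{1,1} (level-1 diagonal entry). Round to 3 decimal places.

4.601

I_{0,0} (trapezoid, 1 panel, h=2.9000): 11.51938
I_{1,0} (trapezoid, 2 panels, h=1.4500): 6.33093
I_{1,1} = 6.33093 + (6.33093 − 11.51938)/3 = 4.60145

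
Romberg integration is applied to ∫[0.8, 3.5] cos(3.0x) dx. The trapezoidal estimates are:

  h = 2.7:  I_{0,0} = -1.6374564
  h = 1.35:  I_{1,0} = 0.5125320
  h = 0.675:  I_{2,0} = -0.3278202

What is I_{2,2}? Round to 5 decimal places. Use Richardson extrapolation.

-0.73041

Richardson extrapolation on the trapezoidal column (denominator 4−1=3):
I_{1,1} = (4·0.5125320 − (-1.6374564)) / 3 = 1.2291948
I_{2,1} = (4·(-0.3278202) − 0.5125320) / 3 = -0.6079376
I_{2,2} = (16·(-0.6079376) − 1.2291948) / 15 = -0.7304131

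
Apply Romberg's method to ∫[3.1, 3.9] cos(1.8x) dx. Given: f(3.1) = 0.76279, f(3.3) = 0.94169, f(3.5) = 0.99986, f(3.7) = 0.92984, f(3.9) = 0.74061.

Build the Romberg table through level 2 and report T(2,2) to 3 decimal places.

T(0,0) (trapezoid, 1 panel, h=0.8000): 0.60136
T(1,0) (trapezoid, 2 panels, h=0.4000): 0.70062
T(2,0) (trapezoid, 4 panels, h=0.2000): 0.72462
T(1,1) = 0.70062 + (0.70062 − 0.60136)/3 = 0.73371
T(2,1) = 0.72462 + (0.72462 − 0.70062)/3 = 0.73262
T(2,2) = 0.73262 + (0.73262 − 0.73371)/15 = 0.73255

0.733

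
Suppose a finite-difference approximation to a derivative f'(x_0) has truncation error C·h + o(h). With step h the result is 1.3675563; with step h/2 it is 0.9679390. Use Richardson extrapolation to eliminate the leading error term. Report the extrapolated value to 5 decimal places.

The leading error scales as h; refining by a factor of 2 reduces it by 2^1 = 2.
Extrapolated value = (2·A(h/2) − A(h)) / (2 − 1)
= (2·0.9679390 − 1.3675563) / 1
= 0.5683217 / 1 = 0.5683217

0.56832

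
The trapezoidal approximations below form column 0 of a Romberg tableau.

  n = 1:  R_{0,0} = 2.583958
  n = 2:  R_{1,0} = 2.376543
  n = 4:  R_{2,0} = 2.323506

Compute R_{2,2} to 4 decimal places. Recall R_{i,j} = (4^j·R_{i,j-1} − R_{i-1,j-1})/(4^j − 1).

R_{1,1} = 2.376543 + (2.376543 − 2.583958)/3 = 2.307405
R_{2,1} = 2.323506 + (2.323506 − 2.376543)/3 = 2.305827
R_{2,2} = (16·2.305827 − 2.307405) / 15 = 2.305722

2.3057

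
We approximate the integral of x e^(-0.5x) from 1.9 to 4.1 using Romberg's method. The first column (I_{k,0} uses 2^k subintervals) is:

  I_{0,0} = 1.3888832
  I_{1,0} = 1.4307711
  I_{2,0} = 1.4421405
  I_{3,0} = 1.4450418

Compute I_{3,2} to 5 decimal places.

1.44601

I_{2,1} = (4·1.4421405 − 1.4307711) / 3 = 1.4459303
I_{3,1} = 1.4450418 + (1.4450418 − 1.4421405)/3 = 1.4460089
I_{3,2} = 1.4460089 + (1.4460089 − 1.4459303)/15 = 1.4460141
(Column j=1 coincides with Simpson's rule on the same nodes.)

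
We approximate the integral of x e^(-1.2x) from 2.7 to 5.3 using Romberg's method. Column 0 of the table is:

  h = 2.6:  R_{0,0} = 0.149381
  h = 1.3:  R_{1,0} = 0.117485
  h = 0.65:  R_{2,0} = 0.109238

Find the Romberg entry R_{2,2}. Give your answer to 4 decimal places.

0.1065

R_{1,1} = (4·0.117485 − 0.149381) / 3 = 0.106853
R_{2,1} = (4·0.109238 − 0.117485) / 3 = 0.106489
R_{2,2} = 0.106489 + (0.106489 − 0.106853)/15 = 0.106465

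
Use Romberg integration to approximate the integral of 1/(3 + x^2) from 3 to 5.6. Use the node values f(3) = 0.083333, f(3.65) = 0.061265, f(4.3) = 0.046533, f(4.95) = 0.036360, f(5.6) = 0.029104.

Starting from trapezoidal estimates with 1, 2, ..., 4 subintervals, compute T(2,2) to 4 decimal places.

T(0,0) (trapezoid, 1 panel, h=2.6000): 0.146168
T(1,0) (trapezoid, 2 panels, h=1.3000): 0.133577
T(2,0) (trapezoid, 4 panels, h=0.6500): 0.130245
T(1,1) = 0.133577 + (0.133577 − 0.146168)/3 = 0.129380
T(2,1) = 0.130245 + (0.130245 − 0.133577)/3 = 0.129134
T(2,2) = 0.129134 + (0.129134 − 0.129380)/15 = 0.129118

0.1291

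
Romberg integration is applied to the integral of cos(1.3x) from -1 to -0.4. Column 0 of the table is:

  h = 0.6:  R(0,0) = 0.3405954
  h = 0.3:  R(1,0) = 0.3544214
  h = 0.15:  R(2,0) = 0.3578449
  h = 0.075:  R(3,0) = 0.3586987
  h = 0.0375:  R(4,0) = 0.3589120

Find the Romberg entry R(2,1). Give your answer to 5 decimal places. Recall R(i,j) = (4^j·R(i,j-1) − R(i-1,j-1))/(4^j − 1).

Richardson extrapolation on the trapezoidal column (denominator 4−1=3):
R(2,1) = (4·0.3578449 − 0.3544214) / 3 = 0.3589861

0.35899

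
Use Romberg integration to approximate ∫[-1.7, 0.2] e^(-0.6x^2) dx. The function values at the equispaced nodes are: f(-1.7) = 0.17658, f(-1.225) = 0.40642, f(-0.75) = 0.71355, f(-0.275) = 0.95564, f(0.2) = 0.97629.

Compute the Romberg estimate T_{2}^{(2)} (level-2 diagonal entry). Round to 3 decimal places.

T_{0}^{(0)} (trapezoid, 1 panel, h=1.9000): 1.09523
T_{1}^{(0)} (trapezoid, 2 panels, h=0.9500): 1.22549
T_{2}^{(0)} (trapezoid, 4 panels, h=0.4750): 1.25972
T_{1}^{(1)} = 1.22549 + (1.22549 − 1.09523)/3 = 1.26891
T_{2}^{(1)} = 1.25972 + (1.25972 − 1.22549)/3 = 1.27113
T_{2}^{(2)} = 1.27113 + (1.27113 − 1.26891)/15 = 1.27128

1.271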